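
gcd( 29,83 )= 1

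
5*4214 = 21070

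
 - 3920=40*(-98) 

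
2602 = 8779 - 6177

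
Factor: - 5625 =-3^2*5^4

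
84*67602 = 5678568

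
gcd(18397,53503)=1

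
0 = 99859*0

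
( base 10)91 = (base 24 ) 3j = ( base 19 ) 4f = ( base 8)133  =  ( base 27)3A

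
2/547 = 2/547 =0.00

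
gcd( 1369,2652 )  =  1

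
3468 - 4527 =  - 1059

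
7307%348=347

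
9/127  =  9/127= 0.07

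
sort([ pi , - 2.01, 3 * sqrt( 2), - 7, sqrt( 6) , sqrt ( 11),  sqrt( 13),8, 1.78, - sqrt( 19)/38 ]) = [ - 7, - 2.01 , - sqrt( 19)/38, 1.78, sqrt( 6), pi,  sqrt( 11),sqrt( 13 ),  3*sqrt( 2) , 8 ]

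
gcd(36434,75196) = 2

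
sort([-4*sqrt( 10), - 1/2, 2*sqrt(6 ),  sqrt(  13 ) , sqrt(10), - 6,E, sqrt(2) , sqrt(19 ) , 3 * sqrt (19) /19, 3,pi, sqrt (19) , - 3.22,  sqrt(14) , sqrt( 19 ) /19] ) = [-4 * sqrt( 10),-6, - 3.22,-1/2, sqrt(19) /19, 3*sqrt(19) /19,sqrt(2) , E,3 , pi, sqrt( 10),sqrt(13),sqrt( 14),  sqrt ( 19),sqrt( 19 ) , 2 *sqrt( 6 )]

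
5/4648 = 5/4648 = 0.00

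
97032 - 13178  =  83854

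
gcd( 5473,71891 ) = 1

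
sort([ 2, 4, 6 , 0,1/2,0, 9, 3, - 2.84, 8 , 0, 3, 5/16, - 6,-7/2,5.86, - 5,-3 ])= [  -  6, - 5 , - 7/2, - 3, - 2.84,0, 0,0, 5/16,1/2, 2,3, 3, 4, 5.86, 6, 8, 9 ] 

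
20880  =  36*580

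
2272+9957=12229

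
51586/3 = 51586/3 = 17195.33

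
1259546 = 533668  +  725878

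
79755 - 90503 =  - 10748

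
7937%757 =367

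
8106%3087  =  1932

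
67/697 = 67/697 = 0.10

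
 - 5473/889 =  - 7 + 750/889 = -  6.16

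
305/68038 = 305/68038 = 0.00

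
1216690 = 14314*85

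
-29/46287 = -29/46287 = -  0.00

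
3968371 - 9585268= - 5616897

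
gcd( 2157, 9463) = 1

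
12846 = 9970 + 2876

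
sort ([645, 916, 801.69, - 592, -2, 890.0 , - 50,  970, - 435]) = [ - 592 ,- 435, - 50, - 2,  645,801.69 , 890.0,916, 970]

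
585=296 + 289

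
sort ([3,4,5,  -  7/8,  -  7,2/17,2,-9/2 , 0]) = [ - 7,  -  9/2,  -  7/8, 0,2/17,  2, 3,4 , 5]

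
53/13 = 53/13 = 4.08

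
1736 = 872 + 864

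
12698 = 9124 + 3574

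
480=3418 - 2938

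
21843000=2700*8090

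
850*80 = 68000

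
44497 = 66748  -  22251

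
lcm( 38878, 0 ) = 0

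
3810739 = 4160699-349960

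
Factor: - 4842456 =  - 2^3*3^1*201769^1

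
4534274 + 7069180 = 11603454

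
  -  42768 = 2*( - 21384)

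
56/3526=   28/1763  =  0.02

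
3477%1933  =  1544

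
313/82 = 313/82= 3.82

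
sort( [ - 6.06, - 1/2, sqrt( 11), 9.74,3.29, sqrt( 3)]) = [ - 6.06, - 1/2, sqrt( 3),3.29, sqrt( 11 ),9.74] 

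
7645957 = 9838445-2192488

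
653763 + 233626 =887389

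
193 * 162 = 31266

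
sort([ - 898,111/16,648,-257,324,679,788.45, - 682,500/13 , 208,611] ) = [ - 898, - 682,- 257,111/16 , 500/13,208,324, 611,648, 679,788.45]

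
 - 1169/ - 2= 584+1/2 = 584.50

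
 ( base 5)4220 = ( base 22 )13a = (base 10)560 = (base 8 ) 1060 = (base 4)20300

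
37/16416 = 37/16416  =  0.00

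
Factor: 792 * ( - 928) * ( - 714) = 2^9*3^3*7^1*11^1*17^1 * 29^1 =524772864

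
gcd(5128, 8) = 8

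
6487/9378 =6487/9378 = 0.69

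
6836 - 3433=3403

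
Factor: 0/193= 0^1= 0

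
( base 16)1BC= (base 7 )1203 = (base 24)IC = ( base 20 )124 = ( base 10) 444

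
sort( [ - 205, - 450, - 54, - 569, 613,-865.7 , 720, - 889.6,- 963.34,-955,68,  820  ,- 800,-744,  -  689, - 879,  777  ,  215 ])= [ - 963.34, - 955, -889.6,-879, - 865.7, - 800,- 744,-689,  -  569,- 450,-205, - 54, 68,  215, 613,  720,777,  820] 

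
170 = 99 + 71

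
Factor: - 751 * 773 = - 751^1*773^1 = - 580523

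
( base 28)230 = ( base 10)1652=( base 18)51e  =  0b11001110100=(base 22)392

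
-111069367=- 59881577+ - 51187790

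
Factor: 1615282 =2^1* 743^1*1087^1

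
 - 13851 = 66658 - 80509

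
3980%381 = 170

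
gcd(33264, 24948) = 8316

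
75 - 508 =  - 433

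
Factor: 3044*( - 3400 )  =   - 10349600 = - 2^5*5^2*17^1*761^1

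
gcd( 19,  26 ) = 1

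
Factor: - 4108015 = -5^1*821603^1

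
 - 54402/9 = -6045 + 1/3 = -6044.67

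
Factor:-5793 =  - 3^1*1931^1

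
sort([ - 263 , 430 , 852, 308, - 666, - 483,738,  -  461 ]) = [-666, - 483 , - 461, - 263,308,430 , 738 , 852]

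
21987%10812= 363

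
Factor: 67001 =11^1*6091^1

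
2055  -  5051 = -2996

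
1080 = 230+850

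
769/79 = 9 + 58/79 = 9.73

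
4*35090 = 140360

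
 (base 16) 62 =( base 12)82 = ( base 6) 242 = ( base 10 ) 98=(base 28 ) 3E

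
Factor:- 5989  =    -  53^1*113^1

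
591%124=95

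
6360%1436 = 616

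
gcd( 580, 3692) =4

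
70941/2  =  35470+1/2=35470.50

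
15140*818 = 12384520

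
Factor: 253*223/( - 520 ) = -56419/520 = -2^( - 3 )*5^(-1 ) * 11^1*13^( -1) * 23^1*223^1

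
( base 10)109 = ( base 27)41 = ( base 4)1231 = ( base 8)155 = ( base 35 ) 34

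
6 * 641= 3846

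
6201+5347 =11548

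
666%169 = 159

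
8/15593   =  8/15593 = 0.00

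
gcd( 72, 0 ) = 72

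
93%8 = 5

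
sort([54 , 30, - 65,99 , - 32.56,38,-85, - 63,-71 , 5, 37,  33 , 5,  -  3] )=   [  -  85,- 71, - 65, - 63, - 32.56, - 3,5,5, 30,33,37,38,54,99] 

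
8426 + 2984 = 11410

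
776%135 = 101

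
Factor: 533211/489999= 7^1 * 233^( - 1)*701^( - 1)*25391^1=177737/163333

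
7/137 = 7/137 = 0.05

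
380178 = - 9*( - 42242)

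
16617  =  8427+8190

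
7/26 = 7/26= 0.27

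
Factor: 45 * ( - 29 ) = -1305 = -3^2 * 5^1 * 29^1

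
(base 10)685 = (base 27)pa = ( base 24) 14d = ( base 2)1010101101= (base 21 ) 1bd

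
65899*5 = 329495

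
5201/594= 8  +  449/594  =  8.76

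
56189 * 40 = 2247560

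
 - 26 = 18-44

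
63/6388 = 63/6388=0.01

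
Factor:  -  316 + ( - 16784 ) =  - 17100 = - 2^2*3^2*5^2 *19^1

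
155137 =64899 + 90238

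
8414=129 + 8285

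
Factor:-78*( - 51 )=3978=2^1*3^2*13^1*17^1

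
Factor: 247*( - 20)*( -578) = 2^3 * 5^1*13^1*17^2*19^1 = 2855320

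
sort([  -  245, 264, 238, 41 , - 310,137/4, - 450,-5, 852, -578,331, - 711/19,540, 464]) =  [-578, - 450,-310, - 245, - 711/19, - 5,  137/4, 41 , 238, 264, 331,  464,540, 852]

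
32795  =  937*35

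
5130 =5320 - 190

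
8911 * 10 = 89110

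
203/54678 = 203/54678 = 0.00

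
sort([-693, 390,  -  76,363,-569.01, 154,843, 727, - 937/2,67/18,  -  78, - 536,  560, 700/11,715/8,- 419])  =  [  -  693 , - 569.01,- 536, - 937/2, - 419,-78,  -  76, 67/18,  700/11,715/8,154, 363,390, 560,727,843] 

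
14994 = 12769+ 2225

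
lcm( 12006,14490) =420210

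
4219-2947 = 1272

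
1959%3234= 1959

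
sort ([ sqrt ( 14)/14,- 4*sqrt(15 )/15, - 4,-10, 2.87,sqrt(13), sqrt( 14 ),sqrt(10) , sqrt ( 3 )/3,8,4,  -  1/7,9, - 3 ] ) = [ - 10,  -  4, -3, - 4*sqrt(15 )/15, - 1/7,sqrt( 14)/14,sqrt(3 )/3,  2.87 , sqrt(10 ) , sqrt(13),sqrt( 14 ), 4,8,  9]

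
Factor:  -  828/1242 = -2^1 * 3^(- 1 ) = -2/3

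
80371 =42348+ 38023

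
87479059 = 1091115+86387944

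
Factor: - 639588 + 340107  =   - 3^1*7^1*13^1*1097^1 = - 299481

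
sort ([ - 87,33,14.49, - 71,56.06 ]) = [ - 87, - 71,14.49, 33,56.06] 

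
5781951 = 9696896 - 3914945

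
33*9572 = 315876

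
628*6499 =4081372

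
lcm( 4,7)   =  28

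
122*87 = 10614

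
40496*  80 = 3239680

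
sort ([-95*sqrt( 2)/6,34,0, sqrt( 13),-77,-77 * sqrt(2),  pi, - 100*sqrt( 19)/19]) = [ - 77*sqrt( 2),-77 ,  -  100* sqrt(19)/19, - 95 * sqrt ( 2 ) /6,0,  pi,sqrt ( 13 ),34 ]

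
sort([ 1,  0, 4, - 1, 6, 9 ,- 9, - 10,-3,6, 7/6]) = [- 10 , - 9 ,  -  3,-1 , 0,  1, 7/6,4,6, 6, 9]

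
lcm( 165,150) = 1650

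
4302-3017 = 1285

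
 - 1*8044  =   - 8044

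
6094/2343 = 2  +  128/213 = 2.60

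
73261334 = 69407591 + 3853743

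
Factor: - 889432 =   -  2^3* 73^1 * 1523^1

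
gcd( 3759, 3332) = 7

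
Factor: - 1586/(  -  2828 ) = 2^( - 1 )*7^( -1)  *  13^1 * 61^1 * 101^( - 1 ) = 793/1414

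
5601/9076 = 5601/9076 = 0.62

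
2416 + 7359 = 9775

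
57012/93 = 19004/31  =  613.03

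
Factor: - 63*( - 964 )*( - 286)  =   - 2^3*3^2 *7^1*11^1*13^1*241^1=- 17369352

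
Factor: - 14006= - 2^1 * 47^1*149^1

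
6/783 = 2/261 = 0.01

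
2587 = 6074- 3487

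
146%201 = 146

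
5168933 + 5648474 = 10817407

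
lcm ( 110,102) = 5610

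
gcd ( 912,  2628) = 12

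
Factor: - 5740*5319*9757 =- 2^2*3^3*5^1*7^1*11^1*41^1*197^1*887^1 =-  297891552420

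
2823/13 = 2823/13   =  217.15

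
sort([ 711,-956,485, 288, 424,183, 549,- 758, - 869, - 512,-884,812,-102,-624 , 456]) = [ - 956, - 884 ,  -  869,  -  758,-624,-512, - 102,183,  288,424,456, 485, 549,711,812 ]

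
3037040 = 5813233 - 2776193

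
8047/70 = 8047/70 = 114.96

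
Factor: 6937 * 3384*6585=2^3 *3^3 * 5^1 * 7^1*47^1 * 439^1 * 991^1 = 154581610680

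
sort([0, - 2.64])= [-2.64,0]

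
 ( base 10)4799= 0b1001010111111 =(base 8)11277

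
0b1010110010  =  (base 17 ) 26a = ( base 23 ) 170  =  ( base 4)22302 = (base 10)690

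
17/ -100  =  -17/100 =- 0.17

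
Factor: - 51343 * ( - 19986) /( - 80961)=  - 2^1 * 3331^1 *26987^( - 1) *51343^1= -342047066/26987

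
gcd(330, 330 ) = 330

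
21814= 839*26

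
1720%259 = 166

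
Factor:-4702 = -2^1*2351^1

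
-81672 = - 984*83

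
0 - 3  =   - 3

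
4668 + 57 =4725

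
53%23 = 7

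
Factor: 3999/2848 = 2^(-5) * 3^1*31^1*43^1*89^( - 1) 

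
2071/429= 2071/429 = 4.83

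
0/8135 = 0= 0.00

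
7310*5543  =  40519330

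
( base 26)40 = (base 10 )104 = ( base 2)1101000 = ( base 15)6E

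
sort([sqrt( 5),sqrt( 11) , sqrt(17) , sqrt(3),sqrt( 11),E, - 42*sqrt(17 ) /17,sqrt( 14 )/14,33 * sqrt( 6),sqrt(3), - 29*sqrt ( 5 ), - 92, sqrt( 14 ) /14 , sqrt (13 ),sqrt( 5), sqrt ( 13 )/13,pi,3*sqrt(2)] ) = [ - 92, - 29*sqrt(5),  -  42*sqrt(17)/17,sqrt(14) /14, sqrt( 14 ) /14,sqrt( 13) /13,sqrt(3), sqrt(3),sqrt(5 ), sqrt(5 ), E, pi,sqrt( 11), sqrt(11),sqrt(13 ), sqrt ( 17 ),3*sqrt ( 2 ),33*sqrt (6 ) ]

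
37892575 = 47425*799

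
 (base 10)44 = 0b101100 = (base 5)134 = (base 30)1E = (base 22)20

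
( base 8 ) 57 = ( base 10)47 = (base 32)1f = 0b101111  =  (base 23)21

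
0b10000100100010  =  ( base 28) amq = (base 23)g0i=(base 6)103134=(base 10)8482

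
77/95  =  77/95 = 0.81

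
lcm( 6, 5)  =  30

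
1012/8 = 126 + 1/2 = 126.50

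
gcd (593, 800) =1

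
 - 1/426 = -1 + 425/426 = - 0.00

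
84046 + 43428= 127474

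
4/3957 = 4/3957 = 0.00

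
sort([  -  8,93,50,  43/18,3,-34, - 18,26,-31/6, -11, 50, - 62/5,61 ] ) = [ - 34, - 18,  -  62/5, -11,-8,  -  31/6, 43/18,3,26, 50,50, 61,93 ]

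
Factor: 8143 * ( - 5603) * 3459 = -157817667111 = -3^1 * 13^1*17^1*431^1 * 479^1*1153^1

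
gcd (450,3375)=225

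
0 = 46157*0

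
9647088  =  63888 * 151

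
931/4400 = 931/4400 = 0.21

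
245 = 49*5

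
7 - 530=  -  523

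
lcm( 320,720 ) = 2880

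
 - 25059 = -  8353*3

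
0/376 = 0 =0.00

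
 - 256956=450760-707716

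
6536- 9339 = -2803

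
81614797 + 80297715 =161912512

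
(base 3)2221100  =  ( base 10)2142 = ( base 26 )34A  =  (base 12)12A6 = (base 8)4136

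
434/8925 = 62/1275 = 0.05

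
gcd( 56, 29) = 1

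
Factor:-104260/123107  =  -260/307= - 2^2*5^1*13^1*307^ (  -  1 ) 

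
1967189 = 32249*61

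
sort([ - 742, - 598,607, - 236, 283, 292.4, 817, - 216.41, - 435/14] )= [ - 742, - 598, - 236,- 216.41, - 435/14,  283,292.4,  607,817] 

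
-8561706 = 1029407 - 9591113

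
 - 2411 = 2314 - 4725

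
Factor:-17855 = -5^1*3571^1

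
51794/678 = 76 + 133/339 = 76.39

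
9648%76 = 72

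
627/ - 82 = - 8+ 29/82 = - 7.65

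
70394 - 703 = 69691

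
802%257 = 31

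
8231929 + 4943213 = 13175142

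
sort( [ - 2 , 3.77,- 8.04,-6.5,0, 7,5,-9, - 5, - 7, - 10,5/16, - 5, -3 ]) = [ - 10, -9, -8.04,- 7,  -  6.5, - 5, - 5, - 3, - 2, 0,5/16 , 3.77, 5,7 ] 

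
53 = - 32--85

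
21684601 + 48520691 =70205292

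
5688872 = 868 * 6554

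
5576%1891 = 1794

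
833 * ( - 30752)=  - 25616416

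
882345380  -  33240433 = 849104947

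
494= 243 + 251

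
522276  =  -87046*( - 6 ) 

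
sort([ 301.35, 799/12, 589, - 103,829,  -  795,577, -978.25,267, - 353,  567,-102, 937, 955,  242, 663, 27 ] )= [ - 978.25, - 795, -353, - 103, - 102, 27,799/12, 242, 267, 301.35, 567,577, 589,663, 829, 937,955] 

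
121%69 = 52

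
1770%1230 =540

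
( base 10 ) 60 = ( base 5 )220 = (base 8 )74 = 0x3C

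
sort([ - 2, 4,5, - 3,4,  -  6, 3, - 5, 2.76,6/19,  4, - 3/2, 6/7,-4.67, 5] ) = [ - 6, - 5, - 4.67 , - 3,- 2, - 3/2, 6/19,6/7,2.76,  3, 4,4,4, 5,5]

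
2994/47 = 2994/47 = 63.70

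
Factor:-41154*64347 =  - 2^1*3^2*19^3*89^1 *241^1 = - 2648136438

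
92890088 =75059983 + 17830105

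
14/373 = 14/373 = 0.04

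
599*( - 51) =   -  30549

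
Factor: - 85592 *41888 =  - 2^8*7^1*11^1 * 13^1 * 17^1 * 823^1 = -3585277696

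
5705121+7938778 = 13643899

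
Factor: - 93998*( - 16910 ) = 1589506180  =  2^2*5^1*19^1*43^1*89^1*1093^1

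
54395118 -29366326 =25028792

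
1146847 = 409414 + 737433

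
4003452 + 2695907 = 6699359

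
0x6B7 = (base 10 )1719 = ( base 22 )3c3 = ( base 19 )4E9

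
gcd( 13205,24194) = 1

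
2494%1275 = 1219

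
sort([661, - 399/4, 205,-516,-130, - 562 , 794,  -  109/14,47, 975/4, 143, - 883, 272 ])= [ - 883, - 562,- 516, - 130, - 399/4, - 109/14, 47,143, 205  ,  975/4, 272, 661, 794]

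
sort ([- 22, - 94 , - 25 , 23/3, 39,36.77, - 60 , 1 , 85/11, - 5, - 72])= [ - 94, - 72, - 60,  -  25, - 22,-5, 1, 23/3,85/11,36.77 , 39 ] 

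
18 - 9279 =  - 9261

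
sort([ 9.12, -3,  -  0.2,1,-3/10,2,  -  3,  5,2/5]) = [ -3, - 3, -3/10, - 0.2,2/5,1,2, 5,9.12] 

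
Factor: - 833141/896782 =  - 2^( -1) * 29^1*359^( - 1)*1249^( - 1 )*28729^1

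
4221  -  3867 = 354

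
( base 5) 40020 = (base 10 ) 2510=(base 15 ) b25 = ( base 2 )100111001110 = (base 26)3IE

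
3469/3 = 1156 + 1/3 = 1156.33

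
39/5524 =39/5524  =  0.01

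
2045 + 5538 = 7583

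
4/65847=4/65847 = 0.00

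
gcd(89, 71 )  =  1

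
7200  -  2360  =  4840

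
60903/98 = 60903/98 = 621.46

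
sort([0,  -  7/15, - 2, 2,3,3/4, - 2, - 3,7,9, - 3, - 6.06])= [ - 6.06,  -  3, - 3, -2, - 2, - 7/15,0,3/4,2, 3, 7,9]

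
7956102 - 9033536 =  - 1077434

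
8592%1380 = 312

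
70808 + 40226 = 111034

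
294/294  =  1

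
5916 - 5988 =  - 72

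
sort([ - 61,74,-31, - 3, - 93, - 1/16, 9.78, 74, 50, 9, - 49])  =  [ - 93, - 61, - 49, - 31, - 3, - 1/16,9, 9.78, 50, 74, 74] 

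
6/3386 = 3/1693  =  0.00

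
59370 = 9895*6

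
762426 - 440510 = 321916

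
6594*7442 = 49072548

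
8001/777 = 10 + 11/37= 10.30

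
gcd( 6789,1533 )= 219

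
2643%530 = 523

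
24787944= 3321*7464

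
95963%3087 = 266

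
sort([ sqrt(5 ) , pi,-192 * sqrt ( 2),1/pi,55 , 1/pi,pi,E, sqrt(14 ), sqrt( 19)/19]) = [ - 192*sqrt( 2),sqrt( 19 ) /19, 1/pi , 1/pi,sqrt( 5), E, pi , pi , sqrt(14 ) , 55 ]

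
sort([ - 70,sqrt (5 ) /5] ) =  [ - 70, sqrt( 5)/5 ]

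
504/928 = 63/116 = 0.54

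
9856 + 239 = 10095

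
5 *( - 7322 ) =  - 36610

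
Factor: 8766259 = 1153^1*7603^1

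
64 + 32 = 96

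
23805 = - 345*( - 69)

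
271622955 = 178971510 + 92651445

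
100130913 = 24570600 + 75560313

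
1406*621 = 873126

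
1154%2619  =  1154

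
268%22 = 4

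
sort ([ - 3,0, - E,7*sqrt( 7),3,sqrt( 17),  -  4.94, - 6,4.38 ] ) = [ - 6, - 4.94, - 3, - E,0,3,sqrt( 17 ), 4.38,7*sqrt( 7 )]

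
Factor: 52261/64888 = 2^( - 3)*11^1* 4751^1*8111^( - 1)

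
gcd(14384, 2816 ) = 16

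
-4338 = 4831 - 9169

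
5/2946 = 5/2946=0.00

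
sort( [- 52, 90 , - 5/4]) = [ - 52, - 5/4,90] 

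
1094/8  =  136 + 3/4=136.75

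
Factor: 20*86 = 1720 = 2^3  *  5^1 * 43^1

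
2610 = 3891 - 1281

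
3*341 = 1023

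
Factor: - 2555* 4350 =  - 2^1*3^1 * 5^3*7^1*29^1* 73^1 =- 11114250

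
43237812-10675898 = 32561914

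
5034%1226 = 130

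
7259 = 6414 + 845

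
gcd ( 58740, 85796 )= 356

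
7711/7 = 1101 + 4/7 = 1101.57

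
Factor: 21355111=17^1 *67^1 * 18749^1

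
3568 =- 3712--7280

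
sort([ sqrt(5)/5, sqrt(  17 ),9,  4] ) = [sqrt (5 ) /5,4,sqrt ( 17 ) , 9]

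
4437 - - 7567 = 12004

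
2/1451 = 2/1451  =  0.00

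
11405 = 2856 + 8549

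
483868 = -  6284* (-77 )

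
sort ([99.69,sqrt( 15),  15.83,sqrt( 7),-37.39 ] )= [ -37.39, sqrt( 7 ),sqrt(  15), 15.83,99.69]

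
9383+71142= 80525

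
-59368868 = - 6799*8732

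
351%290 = 61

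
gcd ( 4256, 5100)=4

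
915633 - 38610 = 877023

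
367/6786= 367/6786 =0.05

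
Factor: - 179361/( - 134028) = 2^ (  -  2)*7^1*13^1*17^( - 1 )=91/68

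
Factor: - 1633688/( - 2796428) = 2^1*7^1*163^( - 1 )*4289^ ( - 1)*29173^1 = 408422/699107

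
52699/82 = 52699/82 = 642.67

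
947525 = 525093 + 422432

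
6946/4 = 1736 + 1/2 = 1736.50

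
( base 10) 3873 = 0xf21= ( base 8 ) 7441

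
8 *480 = 3840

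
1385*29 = 40165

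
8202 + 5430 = 13632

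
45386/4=22693/2= 11346.50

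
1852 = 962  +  890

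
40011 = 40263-252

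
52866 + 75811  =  128677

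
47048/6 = 7841 + 1/3 = 7841.33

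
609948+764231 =1374179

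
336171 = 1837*183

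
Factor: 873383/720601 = 113^( - 1 )*911^(-1 ) * 124769^1 = 124769/102943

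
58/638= 1/11 = 0.09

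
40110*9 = 360990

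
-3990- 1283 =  - 5273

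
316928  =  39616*8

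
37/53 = 37/53 = 0.70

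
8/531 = 8/531 = 0.02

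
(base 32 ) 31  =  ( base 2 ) 1100001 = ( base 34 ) 2T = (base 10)97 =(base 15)67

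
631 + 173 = 804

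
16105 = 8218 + 7887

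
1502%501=500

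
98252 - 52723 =45529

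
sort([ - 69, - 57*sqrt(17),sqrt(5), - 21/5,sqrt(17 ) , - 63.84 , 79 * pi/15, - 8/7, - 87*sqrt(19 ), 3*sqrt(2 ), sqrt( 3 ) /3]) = [-87*sqrt(19), - 57*sqrt(17 ), - 69 , - 63.84, - 21/5 , - 8/7,sqrt(3 ) /3,  sqrt(5)  ,  sqrt( 17),3*sqrt(2 ), 79 *pi/15]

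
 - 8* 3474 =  - 27792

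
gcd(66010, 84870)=9430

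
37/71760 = 37/71760 =0.00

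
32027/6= 5337 + 5/6  =  5337.83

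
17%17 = 0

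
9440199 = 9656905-216706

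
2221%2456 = 2221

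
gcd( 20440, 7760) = 40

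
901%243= 172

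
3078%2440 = 638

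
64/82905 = 64/82905 = 0.00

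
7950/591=2650/197 = 13.45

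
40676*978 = 39781128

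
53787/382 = 140+307/382 = 140.80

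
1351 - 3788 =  - 2437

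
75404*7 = 527828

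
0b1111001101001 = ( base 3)101200100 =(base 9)11610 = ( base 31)834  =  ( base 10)7785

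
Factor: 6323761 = 6323761^1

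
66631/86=66631/86 = 774.78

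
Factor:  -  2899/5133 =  -3^ ( - 1)*13^1*29^( - 1 )*59^( - 1 )*223^1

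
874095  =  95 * 9201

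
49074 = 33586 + 15488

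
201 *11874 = 2386674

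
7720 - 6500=1220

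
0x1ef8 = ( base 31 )87n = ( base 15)2538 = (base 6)100412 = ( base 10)7928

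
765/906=255/302 = 0.84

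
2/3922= 1/1961 = 0.00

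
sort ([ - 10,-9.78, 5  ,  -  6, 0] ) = [ - 10, - 9.78,-6, 0,5]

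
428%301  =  127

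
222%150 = 72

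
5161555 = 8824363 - 3662808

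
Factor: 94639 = 17^1 * 19^1 * 293^1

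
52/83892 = 13/20973  =  0.00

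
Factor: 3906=2^1  *3^2 * 7^1*31^1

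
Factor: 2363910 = 2^1*3^1*5^1*78797^1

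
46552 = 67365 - 20813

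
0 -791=-791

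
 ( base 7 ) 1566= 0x27C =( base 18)1H6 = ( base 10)636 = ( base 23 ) 14f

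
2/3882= 1/1941 = 0.00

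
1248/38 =32 +16/19 = 32.84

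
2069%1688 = 381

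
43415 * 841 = 36512015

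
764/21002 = 382/10501  =  0.04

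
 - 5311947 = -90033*59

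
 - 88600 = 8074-96674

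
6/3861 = 2/1287=0.00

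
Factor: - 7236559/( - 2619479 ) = 11^1*17^( - 1)*23^1*28603^1*154087^( - 1)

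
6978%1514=922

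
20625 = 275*75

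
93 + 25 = 118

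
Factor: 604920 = 2^3*3^1*5^1*71^2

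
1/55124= 1/55124 = 0.00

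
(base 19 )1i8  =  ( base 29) of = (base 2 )1011000111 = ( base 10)711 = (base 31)mt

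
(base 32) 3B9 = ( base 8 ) 6551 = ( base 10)3433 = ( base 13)1741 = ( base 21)7ga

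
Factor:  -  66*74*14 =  - 68376=-2^3*3^1*7^1 *11^1*37^1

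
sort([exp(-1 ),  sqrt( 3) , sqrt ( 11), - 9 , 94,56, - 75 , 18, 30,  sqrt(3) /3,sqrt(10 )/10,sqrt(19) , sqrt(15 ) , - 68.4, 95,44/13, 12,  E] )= [ - 75 ,- 68.4, - 9, sqrt( 10 ) /10, exp( - 1), sqrt( 3)/3, sqrt( 3 ),E,  sqrt(11), 44/13,sqrt(15),sqrt(19 ), 12, 18, 30,56,94, 95 ]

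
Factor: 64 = 2^6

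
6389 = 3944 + 2445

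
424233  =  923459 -499226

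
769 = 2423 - 1654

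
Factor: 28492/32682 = 34/39 = 2^1*3^( - 1 )* 13^( - 1)*17^1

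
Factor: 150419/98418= 2^(  -  1)*3^(- 1)*47^(  -  1) * 431^1 = 431/282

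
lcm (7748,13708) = 178204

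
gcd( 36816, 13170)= 6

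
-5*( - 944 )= 4720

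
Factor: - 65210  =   - 2^1*5^1*6521^1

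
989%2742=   989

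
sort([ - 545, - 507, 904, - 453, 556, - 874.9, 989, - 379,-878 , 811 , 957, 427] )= [-878, - 874.9, - 545, - 507, - 453,-379, 427,556, 811  ,  904, 957, 989]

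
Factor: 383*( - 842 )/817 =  -2^1* 19^( - 1) * 43^(-1 )* 383^1*421^1 = -322486/817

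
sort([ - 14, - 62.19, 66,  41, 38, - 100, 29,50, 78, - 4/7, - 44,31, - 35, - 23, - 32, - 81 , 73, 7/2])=[ - 100, - 81, - 62.19, - 44, - 35, - 32, - 23, - 14, - 4/7 , 7/2,29, 31, 38,41, 50, 66,73, 78 ] 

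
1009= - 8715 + 9724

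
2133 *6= 12798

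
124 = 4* 31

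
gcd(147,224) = 7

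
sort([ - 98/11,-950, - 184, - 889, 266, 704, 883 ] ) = [ - 950, - 889,  -  184, - 98/11,266, 704, 883 ]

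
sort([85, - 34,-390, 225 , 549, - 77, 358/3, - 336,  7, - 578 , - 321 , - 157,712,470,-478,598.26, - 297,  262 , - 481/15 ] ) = [ - 578 ,-478 , - 390, - 336 , - 321, - 297,-157,-77, - 34,- 481/15,7, 85,358/3,225,262,470, 549,598.26,712 ] 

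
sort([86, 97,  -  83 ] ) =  [  -  83,86 , 97]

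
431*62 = 26722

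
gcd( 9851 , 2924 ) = 1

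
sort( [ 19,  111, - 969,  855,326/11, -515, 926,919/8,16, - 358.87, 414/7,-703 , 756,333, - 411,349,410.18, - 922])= [ - 969, -922, - 703, - 515, - 411, - 358.87, 16, 19,  326/11,414/7,111, 919/8,333,349,410.18,756,855,926] 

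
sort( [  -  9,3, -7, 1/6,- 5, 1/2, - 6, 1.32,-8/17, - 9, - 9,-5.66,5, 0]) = [-9,-9, - 9, - 7,  -  6, - 5.66, - 5, - 8/17,0, 1/6,1/2, 1.32, 3, 5 ] 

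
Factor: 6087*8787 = 53486469 = 3^2*29^1*101^1  *  2029^1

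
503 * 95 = 47785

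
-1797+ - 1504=-3301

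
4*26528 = 106112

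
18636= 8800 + 9836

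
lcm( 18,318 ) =954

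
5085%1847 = 1391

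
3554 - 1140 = 2414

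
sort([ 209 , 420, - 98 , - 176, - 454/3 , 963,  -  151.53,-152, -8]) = [ - 176,  -  152, -151.53, -454/3, - 98, - 8,209, 420,963 ]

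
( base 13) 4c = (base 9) 71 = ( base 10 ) 64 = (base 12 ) 54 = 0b1000000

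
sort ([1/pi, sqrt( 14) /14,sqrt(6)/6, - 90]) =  [-90, sqrt( 14)/14,  1/pi, sqrt( 6 ) /6 ]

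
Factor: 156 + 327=3^1*7^1*23^1=483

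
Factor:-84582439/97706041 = -84582439^1*97706041^( - 1)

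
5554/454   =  12 + 53/227 = 12.23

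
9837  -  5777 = 4060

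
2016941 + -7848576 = -5831635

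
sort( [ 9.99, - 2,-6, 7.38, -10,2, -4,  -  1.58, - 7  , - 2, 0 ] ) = [-10, - 7, - 6, - 4,-2, - 2,-1.58, 0 , 2, 7.38, 9.99]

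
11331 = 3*3777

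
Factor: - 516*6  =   - 2^3 * 3^2*43^1 = - 3096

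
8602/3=2867 + 1/3 = 2867.33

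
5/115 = 1/23 =0.04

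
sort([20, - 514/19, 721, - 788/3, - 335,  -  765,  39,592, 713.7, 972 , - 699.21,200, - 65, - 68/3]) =[ - 765, - 699.21, - 335, - 788/3, - 65, - 514/19, -68/3,  20, 39,200,592,713.7, 721,972]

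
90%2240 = 90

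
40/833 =40/833 = 0.05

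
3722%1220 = 62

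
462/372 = 1 + 15/62 = 1.24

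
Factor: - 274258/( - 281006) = 11^( - 1)*53^( -1)*569^1 = 569/583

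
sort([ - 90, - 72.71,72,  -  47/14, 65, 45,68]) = [-90,  -  72.71, - 47/14, 45,65,68, 72] 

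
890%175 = 15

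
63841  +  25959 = 89800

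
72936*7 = 510552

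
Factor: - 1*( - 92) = 2^2*23^1 = 92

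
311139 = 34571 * 9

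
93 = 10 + 83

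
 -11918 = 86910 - 98828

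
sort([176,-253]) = [  -  253, 176]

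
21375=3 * 7125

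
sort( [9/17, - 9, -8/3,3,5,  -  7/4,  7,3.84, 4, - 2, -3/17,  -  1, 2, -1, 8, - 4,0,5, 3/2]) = [ - 9, - 4, - 8/3,-2, - 7/4, - 1, - 1, - 3/17,  0,9/17, 3/2,2,3,3.84, 4,  5, 5, 7,8]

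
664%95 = 94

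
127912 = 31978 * 4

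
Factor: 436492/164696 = 2^(-1) *7^1*131^1*173^( - 1 ) = 917/346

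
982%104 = 46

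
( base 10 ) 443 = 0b110111011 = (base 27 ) GB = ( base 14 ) 239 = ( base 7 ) 1202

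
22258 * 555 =12353190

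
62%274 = 62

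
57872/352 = 164  +  9/22 = 164.41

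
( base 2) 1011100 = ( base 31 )2U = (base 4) 1130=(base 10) 92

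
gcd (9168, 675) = 3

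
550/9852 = 275/4926 = 0.06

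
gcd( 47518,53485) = 1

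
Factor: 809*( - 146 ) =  - 118114 = - 2^1*73^1*809^1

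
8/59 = 8/59 = 0.14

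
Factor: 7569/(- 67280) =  - 2^( -4) * 3^2*5^( -1 ) = - 9/80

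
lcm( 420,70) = 420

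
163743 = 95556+68187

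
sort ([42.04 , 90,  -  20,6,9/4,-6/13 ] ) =[ - 20, - 6/13,9/4, 6,42.04 , 90 ] 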